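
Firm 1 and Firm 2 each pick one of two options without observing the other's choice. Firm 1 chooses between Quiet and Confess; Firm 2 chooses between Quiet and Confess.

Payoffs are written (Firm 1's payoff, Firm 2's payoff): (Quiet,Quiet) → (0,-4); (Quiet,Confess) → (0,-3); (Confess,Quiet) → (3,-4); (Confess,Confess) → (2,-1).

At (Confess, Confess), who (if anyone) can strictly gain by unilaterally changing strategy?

Neither

Firm 1 at (Confess, Confess) earns 2; deviating to Quiet yields 0 — not better.
Firm 2 earns -1; deviating to Quiet yields -4 — not better.
Neither player can strictly improve; the profile is a Nash equilibrium.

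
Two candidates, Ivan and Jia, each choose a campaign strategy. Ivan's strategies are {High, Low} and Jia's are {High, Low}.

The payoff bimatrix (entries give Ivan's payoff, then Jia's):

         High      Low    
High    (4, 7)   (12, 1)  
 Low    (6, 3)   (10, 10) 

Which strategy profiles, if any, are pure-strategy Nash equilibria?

(High, High): Ivan prefers Low (6 > 4) — not an equilibrium.
(High, Low): Jia prefers High (7 > 1) — not an equilibrium.
(Low, High): Jia prefers Low (10 > 3) — not an equilibrium.
(Low, Low): Ivan prefers High (12 > 10) — not an equilibrium.

none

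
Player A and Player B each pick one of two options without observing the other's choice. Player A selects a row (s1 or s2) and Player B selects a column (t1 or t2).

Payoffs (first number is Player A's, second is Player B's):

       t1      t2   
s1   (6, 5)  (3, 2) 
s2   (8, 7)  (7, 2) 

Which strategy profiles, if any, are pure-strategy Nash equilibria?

(s2, t1)

(s1, t1): Player A prefers s2 (8 > 6) — not an equilibrium.
(s1, t2): Player A prefers s2 (7 > 3); Player B prefers t1 (5 > 2) — not an equilibrium.
(s2, t1): Player A gets 8 ≥ 6 from s1, and Player B gets 7 ≥ 2 from t2 — Nash equilibrium.
(s2, t2): Player B prefers t1 (7 > 2) — not an equilibrium.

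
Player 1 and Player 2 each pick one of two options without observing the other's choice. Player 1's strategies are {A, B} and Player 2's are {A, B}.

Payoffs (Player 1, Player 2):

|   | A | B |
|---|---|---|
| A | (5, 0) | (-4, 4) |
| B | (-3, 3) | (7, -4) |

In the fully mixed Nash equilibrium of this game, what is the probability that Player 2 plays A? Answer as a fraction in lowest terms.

Let c be the probability that Player 2 plays A. In a completely mixed equilibrium, Player 1 must be indifferent between A and B.
Player 1's expected payoff from A is 5c − 4(1−c); from B it is −3c + 7(1−c).
Setting these equal: 9c − 4 = −10c + 7, so c = 11/19.

11/19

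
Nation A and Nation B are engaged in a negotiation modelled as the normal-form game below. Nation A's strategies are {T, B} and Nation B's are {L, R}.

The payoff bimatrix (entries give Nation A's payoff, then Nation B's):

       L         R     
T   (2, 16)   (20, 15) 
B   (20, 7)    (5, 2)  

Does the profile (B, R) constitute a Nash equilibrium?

At (B, R), Nation A earns 5; switching to T would give 20, so Nation A would deviate.
Nation B earns 2; switching to L would give 7, so Nation B would deviate.
Since at least one player can profitably deviate, this is not a Nash equilibrium.

No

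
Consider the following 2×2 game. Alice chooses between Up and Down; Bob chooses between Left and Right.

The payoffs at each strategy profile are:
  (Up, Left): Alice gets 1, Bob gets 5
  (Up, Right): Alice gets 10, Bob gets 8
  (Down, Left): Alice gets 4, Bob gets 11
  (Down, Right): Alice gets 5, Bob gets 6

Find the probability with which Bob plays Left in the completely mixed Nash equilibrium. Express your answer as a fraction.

Let y be the probability that Bob plays Left. In a completely mixed equilibrium, Alice must be indifferent between Up and Down.
Alice's expected payoff from Up is y + 10(1−y); from Down it is 4y + 5(1−y).
Setting these equal: −9y + 10 = −y + 5, so y = 5/8.

5/8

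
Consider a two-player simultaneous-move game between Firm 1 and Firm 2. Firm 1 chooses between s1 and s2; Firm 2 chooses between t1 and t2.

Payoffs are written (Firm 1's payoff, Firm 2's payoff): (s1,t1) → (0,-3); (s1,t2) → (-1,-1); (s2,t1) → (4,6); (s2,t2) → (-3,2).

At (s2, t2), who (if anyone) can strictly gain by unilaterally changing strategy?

Firm 1 at (s2, t2) earns -3; deviating to s1 yields -1 — a strict improvement.
Firm 2 earns 2; deviating to t1 yields 6 — a strict improvement.
Both Firm 1 and Firm 2 have strictly profitable deviations.

Both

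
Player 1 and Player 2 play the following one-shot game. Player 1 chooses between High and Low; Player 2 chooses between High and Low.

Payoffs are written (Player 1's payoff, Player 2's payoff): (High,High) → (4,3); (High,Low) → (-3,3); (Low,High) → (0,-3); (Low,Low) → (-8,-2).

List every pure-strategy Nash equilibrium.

(High, High) and (High, Low)

(High, High): Player 1 gets 4 ≥ 0 from Low, and Player 2 gets 3 ≥ 3 from Low — Nash equilibrium.
(High, Low): Player 1 gets -3 ≥ -8 from Low, and Player 2 gets 3 ≥ 3 from High — Nash equilibrium.
(Low, High): Player 1 prefers High (4 > 0); Player 2 prefers Low (-2 > -3) — not an equilibrium.
(Low, Low): Player 1 prefers High (-3 > -8) — not an equilibrium.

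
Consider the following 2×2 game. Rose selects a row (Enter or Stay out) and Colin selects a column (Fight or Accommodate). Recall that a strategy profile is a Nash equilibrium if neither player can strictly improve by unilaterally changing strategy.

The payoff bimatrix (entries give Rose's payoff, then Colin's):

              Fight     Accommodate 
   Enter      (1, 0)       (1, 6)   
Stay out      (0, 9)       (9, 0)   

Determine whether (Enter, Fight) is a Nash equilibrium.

At (Enter, Fight), Rose earns 1; switching to Stay out would give 0, so Rose has no profitable deviation.
Colin earns 0; switching to Accommodate would give 6, so Colin would deviate.
Since at least one player can profitably deviate, this is not a Nash equilibrium.

No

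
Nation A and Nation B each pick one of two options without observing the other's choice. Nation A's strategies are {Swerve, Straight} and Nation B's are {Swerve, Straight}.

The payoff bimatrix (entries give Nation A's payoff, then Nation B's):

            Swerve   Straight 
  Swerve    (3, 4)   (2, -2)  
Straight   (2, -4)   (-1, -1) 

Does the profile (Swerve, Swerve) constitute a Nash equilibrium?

At (Swerve, Swerve), Nation A earns 3; switching to Straight would give 2, so Nation A has no profitable deviation.
Nation B earns 4; switching to Straight would give -2, so Nation B has no profitable deviation.
Neither player can gain by a unilateral deviation, so this profile is a Nash equilibrium.

Yes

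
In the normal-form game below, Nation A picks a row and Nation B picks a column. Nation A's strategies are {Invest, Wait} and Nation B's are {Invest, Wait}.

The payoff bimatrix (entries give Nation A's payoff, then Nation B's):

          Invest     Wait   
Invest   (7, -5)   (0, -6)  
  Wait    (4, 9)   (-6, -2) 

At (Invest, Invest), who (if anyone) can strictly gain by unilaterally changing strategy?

Nation A at (Invest, Invest) earns 7; deviating to Wait yields 4 — not better.
Nation B earns -5; deviating to Wait yields -6 — not better.
Neither player can strictly improve; the profile is a Nash equilibrium.

Neither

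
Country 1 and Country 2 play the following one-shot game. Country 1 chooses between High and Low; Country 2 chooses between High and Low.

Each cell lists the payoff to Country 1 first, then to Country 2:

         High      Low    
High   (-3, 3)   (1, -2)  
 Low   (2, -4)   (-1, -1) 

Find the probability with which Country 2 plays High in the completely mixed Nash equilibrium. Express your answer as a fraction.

2/7

Let q be the probability that Country 2 plays High. In a completely mixed equilibrium, Country 1 must be indifferent between High and Low.
Country 1's expected payoff from High is −3q + (1−q); from Low it is 2q − (1−q).
Setting these equal: −4q + 1 = 3q − 1, so q = 2/7.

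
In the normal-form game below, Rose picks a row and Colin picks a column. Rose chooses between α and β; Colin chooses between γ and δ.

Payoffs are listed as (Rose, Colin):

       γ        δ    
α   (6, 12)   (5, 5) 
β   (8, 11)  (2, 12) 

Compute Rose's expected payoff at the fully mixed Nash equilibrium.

First find y, the probability Colin plays γ, from Rose's indifference between α and β: 6y + 5(1−y) = 8y + 2(1−y), giving y = 3/5.
Since Rose is indifferent in equilibrium, Rose's expected payoff equals the payoff from either row against (3/5, 2/5). Using α: 6(3/5) + 5(2/5) = 28/5.

28/5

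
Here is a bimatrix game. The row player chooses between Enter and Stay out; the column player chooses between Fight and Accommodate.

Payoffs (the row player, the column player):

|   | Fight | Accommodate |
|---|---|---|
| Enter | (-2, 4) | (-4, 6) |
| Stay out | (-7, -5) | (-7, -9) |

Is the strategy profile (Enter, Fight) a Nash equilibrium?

At (Enter, Fight), the row player earns -2; switching to Stay out would give -7, so the row player has no profitable deviation.
The column player earns 4; switching to Accommodate would give 6, so the column player would deviate.
Since at least one player can profitably deviate, this is not a Nash equilibrium.

No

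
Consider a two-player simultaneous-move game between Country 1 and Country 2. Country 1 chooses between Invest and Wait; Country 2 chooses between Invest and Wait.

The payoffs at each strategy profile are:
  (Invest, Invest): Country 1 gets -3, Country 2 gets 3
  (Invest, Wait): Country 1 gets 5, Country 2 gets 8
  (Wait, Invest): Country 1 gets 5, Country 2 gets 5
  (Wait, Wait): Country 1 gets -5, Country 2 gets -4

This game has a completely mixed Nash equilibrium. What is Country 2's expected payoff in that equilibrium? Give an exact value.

26/7

First find p, the probability Country 1 plays Invest, from Country 2's indifference between Invest and Wait: 3p + 5(1−p) = 8p − 4(1−p), giving p = 9/14.
Since Country 2 is indifferent in equilibrium, Country 2's expected payoff equals the payoff from either column against (9/14, 5/14). Using Invest: 3(9/14) + 5(5/14) = 26/7.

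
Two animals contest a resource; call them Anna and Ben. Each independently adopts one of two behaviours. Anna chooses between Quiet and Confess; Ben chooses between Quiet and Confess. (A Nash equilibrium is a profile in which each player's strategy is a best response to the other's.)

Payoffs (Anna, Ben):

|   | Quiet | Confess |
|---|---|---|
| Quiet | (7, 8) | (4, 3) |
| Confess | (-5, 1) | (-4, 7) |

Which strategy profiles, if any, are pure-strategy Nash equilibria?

(Quiet, Quiet)

(Quiet, Quiet): Anna gets 7 ≥ -5 from Confess, and Ben gets 8 ≥ 3 from Confess — Nash equilibrium.
(Quiet, Confess): Ben prefers Quiet (8 > 3) — not an equilibrium.
(Confess, Quiet): Anna prefers Quiet (7 > -5); Ben prefers Confess (7 > 1) — not an equilibrium.
(Confess, Confess): Anna prefers Quiet (4 > -4) — not an equilibrium.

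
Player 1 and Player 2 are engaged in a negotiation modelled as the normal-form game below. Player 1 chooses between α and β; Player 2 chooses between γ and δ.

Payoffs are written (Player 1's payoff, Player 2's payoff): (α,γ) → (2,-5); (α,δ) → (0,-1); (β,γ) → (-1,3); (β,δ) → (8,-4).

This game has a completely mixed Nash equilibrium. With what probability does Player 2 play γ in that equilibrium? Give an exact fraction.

8/11

Let c be the probability that Player 2 plays γ. In a completely mixed equilibrium, Player 1 must be indifferent between α and β.
Player 1's expected payoff from α is 2c; from β it is −c + 8(1−c).
Setting these equal: 2c = −9c + 8, so c = 8/11.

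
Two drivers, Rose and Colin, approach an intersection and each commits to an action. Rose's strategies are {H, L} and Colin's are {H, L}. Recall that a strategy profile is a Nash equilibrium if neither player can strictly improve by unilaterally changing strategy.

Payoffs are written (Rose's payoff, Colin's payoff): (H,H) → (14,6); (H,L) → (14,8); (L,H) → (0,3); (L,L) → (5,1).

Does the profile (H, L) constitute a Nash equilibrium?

At (H, L), Rose earns 14; switching to L would give 5, so Rose has no profitable deviation.
Colin earns 8; switching to H would give 6, so Colin has no profitable deviation.
Neither player can gain by a unilateral deviation, so this profile is a Nash equilibrium.

Yes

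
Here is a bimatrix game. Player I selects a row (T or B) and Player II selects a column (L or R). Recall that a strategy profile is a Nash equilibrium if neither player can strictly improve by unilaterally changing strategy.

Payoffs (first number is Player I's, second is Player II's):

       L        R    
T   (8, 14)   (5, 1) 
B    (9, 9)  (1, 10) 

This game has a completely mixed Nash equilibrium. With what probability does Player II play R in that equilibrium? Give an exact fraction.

1/5

Let c be the probability that Player II plays L. In a completely mixed equilibrium, Player I must be indifferent between T and B.
Player I's expected payoff from T is 8c + 5(1−c); from B it is 9c + (1−c).
Setting these equal: 3c + 5 = 8c + 1, so c = 4/5.
Therefore Player II plays R with probability 1 − 4/5 = 1/5.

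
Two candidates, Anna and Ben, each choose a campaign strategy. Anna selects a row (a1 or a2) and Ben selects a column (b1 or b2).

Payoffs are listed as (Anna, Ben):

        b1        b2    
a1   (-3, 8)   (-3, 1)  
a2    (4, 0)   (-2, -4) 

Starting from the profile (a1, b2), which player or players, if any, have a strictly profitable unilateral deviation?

Anna at (a1, b2) earns -3; deviating to a2 yields -2 — a strict improvement.
Ben earns 1; deviating to b1 yields 8 — a strict improvement.
Both Anna and Ben have strictly profitable deviations.

Both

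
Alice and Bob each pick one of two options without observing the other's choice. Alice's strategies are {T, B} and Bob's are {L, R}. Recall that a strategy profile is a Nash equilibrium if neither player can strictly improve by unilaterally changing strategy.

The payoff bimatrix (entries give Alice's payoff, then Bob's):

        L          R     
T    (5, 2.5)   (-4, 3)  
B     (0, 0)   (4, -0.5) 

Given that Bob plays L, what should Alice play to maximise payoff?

Against L, Alice earns 5 from T and 0 from B.
So T is the best response.

T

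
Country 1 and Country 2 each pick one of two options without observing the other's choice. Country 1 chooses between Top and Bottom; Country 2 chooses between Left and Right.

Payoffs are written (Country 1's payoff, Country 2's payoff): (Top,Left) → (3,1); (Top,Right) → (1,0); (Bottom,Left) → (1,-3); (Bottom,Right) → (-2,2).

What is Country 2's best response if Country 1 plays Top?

Against Top, Country 2 earns 1 from Left and 0 from Right.
So Left is the best response.

Left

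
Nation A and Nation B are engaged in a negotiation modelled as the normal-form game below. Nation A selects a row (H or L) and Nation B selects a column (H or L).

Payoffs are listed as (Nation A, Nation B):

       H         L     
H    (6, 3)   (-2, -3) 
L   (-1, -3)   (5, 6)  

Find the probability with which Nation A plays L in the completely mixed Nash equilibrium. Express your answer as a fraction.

2/5

Let p be the probability that Nation A plays H. In a completely mixed equilibrium, Nation B must be indifferent between H and L.
Nation B's expected payoff from H is 3p − 3(1−p); from L it is −3p + 6(1−p).
Setting these equal: 6p − 3 = −9p + 6, so p = 3/5.
Therefore Nation A plays L with probability 1 − 3/5 = 2/5.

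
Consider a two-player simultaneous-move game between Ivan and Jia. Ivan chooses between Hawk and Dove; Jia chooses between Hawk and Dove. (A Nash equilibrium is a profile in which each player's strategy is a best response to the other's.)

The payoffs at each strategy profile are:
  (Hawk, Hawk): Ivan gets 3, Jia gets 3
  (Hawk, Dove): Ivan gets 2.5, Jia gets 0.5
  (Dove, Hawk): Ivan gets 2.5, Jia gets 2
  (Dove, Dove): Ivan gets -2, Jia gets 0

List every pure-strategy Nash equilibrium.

(Hawk, Hawk): Ivan gets 3 ≥ 2.5 from Dove, and Jia gets 3 ≥ 0.5 from Dove — Nash equilibrium.
(Hawk, Dove): Jia prefers Hawk (3 > 0.5) — not an equilibrium.
(Dove, Hawk): Ivan prefers Hawk (3 > 2.5) — not an equilibrium.
(Dove, Dove): Ivan prefers Hawk (2.5 > -2); Jia prefers Hawk (2 > 0) — not an equilibrium.

(Hawk, Hawk)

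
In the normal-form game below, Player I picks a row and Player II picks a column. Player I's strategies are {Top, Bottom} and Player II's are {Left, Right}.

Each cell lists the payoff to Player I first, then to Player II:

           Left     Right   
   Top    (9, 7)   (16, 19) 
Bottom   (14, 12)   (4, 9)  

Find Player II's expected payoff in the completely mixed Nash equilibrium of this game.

11

First find p, the probability Player I plays Top, from Player II's indifference between Left and Right: 7p + 12(1−p) = 19p + 9(1−p), giving p = 1/5.
Since Player II is indifferent in equilibrium, Player II's expected payoff equals the payoff from either column against (1/5, 4/5). Using Left: 7(1/5) + 12(4/5) = 11.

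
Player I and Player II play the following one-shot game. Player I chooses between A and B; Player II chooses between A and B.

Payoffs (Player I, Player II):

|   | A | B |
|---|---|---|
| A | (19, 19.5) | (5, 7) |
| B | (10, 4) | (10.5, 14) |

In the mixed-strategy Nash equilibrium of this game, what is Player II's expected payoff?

98/9

First find p, the probability Player I plays A, from Player II's indifference between A and B: 19.5p + 4(1−p) = 7p + 14(1−p), giving p = 4/9.
Since Player II is indifferent in equilibrium, Player II's expected payoff equals the payoff from either column against (4/9, 5/9). Using A: 19.5(4/9) + 4(5/9) = 98/9.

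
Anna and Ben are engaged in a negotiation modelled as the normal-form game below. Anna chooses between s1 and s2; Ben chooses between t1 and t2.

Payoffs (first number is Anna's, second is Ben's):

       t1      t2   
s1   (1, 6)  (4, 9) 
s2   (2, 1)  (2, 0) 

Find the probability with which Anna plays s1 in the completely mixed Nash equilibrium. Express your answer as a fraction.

1/4

Let r be the probability that Anna plays s1. In a completely mixed equilibrium, Ben must be indifferent between t1 and t2.
Ben's expected payoff from t1 is 6r + (1−r); from t2 it is 9r.
Setting these equal: 5r + 1 = 9r, so r = 1/4.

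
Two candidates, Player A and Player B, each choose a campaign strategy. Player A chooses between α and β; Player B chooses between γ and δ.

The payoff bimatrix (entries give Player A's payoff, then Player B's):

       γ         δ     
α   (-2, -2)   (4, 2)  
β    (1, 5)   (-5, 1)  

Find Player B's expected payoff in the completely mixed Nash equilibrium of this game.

3/2

First find x, the probability Player A plays α, from Player B's indifference between γ and δ: −2x + 5(1−x) = 2x + (1−x), giving x = 1/2.
Since Player B is indifferent in equilibrium, Player B's expected payoff equals the payoff from either column against (1/2, 1/2). Using γ: −2(1/2) + 5(1/2) = 3/2.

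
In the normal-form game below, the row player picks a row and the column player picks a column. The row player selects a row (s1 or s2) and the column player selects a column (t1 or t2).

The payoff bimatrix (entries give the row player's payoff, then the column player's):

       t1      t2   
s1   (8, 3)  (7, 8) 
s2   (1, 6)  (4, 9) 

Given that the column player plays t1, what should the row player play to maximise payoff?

Against t1, the row player earns 8 from s1 and 1 from s2.
So s1 is the best response.

s1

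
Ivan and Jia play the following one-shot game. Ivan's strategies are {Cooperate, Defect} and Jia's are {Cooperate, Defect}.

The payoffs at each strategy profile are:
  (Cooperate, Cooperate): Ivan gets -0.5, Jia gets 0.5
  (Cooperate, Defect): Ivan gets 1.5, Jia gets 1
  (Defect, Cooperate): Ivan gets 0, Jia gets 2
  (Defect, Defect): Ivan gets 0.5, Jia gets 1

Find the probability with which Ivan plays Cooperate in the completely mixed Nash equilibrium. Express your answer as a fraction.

2/3

Let p be the probability that Ivan plays Cooperate. In a completely mixed equilibrium, Jia must be indifferent between Cooperate and Defect.
Jia's expected payoff from Cooperate is 0.5p + 2(1−p); from Defect it is p + (1−p).
Setting these equal: −1.5p + 2 = 1, so p = 2/3.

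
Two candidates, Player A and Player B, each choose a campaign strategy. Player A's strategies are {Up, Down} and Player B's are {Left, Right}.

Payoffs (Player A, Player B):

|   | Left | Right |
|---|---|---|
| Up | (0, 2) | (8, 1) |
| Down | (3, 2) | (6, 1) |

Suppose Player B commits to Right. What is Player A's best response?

Up

Against Right, Player A earns 8 from Up and 6 from Down.
So Up is the best response.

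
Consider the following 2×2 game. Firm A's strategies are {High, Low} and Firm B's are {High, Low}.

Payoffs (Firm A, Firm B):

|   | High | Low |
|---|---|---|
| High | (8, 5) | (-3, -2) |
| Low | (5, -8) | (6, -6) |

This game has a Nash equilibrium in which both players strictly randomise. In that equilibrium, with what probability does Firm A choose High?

Let r be the probability that Firm A plays High. In a completely mixed equilibrium, Firm B must be indifferent between High and Low.
Firm B's expected payoff from High is 5r − 8(1−r); from Low it is −2r − 6(1−r).
Setting these equal: 13r − 8 = 4r − 6, so r = 2/9.

2/9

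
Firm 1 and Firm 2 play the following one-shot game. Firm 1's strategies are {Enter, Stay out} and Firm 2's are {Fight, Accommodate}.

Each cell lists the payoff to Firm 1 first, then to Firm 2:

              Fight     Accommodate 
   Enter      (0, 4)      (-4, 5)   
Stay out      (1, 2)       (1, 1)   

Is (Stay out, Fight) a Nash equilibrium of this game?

Yes

At (Stay out, Fight), Firm 1 earns 1; switching to Enter would give 0, so Firm 1 has no profitable deviation.
Firm 2 earns 2; switching to Accommodate would give 1, so Firm 2 has no profitable deviation.
Neither player can gain by a unilateral deviation, so this profile is a Nash equilibrium.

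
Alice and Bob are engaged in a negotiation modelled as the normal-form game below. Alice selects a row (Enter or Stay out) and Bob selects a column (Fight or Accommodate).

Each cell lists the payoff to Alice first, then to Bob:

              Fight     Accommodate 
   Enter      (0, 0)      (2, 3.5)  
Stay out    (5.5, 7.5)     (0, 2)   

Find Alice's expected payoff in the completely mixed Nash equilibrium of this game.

22/15

First find q, the probability Bob plays Fight, from Alice's indifference between Enter and Stay out: 2(1−q) = 5.5q, giving q = 4/15.
Since Alice is indifferent in equilibrium, Alice's expected payoff equals the payoff from either row against (4/15, 11/15). Using Enter: 2(11/15) = 22/15.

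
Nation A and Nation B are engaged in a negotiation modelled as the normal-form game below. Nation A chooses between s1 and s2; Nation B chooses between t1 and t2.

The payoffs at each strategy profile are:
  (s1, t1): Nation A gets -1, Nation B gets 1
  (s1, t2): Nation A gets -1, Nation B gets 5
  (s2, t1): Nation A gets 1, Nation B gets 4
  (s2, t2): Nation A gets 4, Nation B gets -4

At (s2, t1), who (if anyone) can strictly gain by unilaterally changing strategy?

Neither

Nation A at (s2, t1) earns 1; deviating to s1 yields -1 — not better.
Nation B earns 4; deviating to t2 yields -4 — not better.
Neither player can strictly improve; the profile is a Nash equilibrium.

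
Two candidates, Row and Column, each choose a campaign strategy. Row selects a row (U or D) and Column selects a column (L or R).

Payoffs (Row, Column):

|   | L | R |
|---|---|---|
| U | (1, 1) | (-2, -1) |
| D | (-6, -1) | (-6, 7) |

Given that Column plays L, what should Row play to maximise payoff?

U

Against L, Row earns 1 from U and -6 from D.
So U is the best response.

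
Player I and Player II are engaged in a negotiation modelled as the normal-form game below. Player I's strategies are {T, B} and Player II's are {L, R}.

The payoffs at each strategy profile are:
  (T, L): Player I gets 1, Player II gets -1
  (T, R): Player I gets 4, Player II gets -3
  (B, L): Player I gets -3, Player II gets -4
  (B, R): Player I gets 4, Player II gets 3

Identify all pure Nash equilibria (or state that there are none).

(T, L) and (B, R)

(T, L): Player I gets 1 ≥ -3 from B, and Player II gets -1 ≥ -3 from R — Nash equilibrium.
(T, R): Player II prefers L (-1 > -3) — not an equilibrium.
(B, L): Player I prefers T (1 > -3); Player II prefers R (3 > -4) — not an equilibrium.
(B, R): Player I gets 4 ≥ 4 from T, and Player II gets 3 ≥ -4 from L — Nash equilibrium.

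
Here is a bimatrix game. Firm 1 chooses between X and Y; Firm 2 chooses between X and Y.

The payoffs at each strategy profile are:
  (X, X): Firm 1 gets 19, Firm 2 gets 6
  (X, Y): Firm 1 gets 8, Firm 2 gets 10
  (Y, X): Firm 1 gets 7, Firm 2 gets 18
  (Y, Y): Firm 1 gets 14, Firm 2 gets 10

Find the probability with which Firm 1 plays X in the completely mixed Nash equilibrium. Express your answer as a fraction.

Let r be the probability that Firm 1 plays X. In a completely mixed equilibrium, Firm 2 must be indifferent between X and Y.
Firm 2's expected payoff from X is 6r + 18(1−r); from Y it is 10r + 10(1−r).
Setting these equal: −12r + 18 = 10, so r = 2/3.

2/3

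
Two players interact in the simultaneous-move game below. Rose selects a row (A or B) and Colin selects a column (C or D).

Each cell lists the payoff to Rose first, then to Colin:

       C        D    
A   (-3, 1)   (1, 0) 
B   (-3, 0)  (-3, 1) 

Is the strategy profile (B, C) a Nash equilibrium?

No

At (B, C), Rose earns -3; switching to A would give -3, so Rose has no profitable deviation.
Colin earns 0; switching to D would give 1, so Colin would deviate.
Since at least one player can profitably deviate, this is not a Nash equilibrium.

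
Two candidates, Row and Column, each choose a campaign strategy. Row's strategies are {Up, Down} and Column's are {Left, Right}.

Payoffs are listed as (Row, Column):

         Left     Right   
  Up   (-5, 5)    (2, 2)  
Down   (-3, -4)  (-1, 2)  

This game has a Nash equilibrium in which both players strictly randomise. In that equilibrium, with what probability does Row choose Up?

Let x be the probability that Row plays Up. In a completely mixed equilibrium, Column must be indifferent between Left and Right.
Column's expected payoff from Left is 5x − 4(1−x); from Right it is 2x + 2(1−x).
Setting these equal: 9x − 4 = 2, so x = 2/3.

2/3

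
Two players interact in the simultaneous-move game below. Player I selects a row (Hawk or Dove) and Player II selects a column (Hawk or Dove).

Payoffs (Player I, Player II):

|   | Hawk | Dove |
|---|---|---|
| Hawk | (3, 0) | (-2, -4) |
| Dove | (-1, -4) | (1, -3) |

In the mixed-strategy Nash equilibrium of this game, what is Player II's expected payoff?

-16/5

First find x, the probability Player I plays Hawk, from Player II's indifference between Hawk and Dove: −4(1−x) = −4x − 3(1−x), giving x = 1/5.
Since Player II is indifferent in equilibrium, Player II's expected payoff equals the payoff from either column against (1/5, 4/5). Using Hawk: −4(4/5) = -16/5.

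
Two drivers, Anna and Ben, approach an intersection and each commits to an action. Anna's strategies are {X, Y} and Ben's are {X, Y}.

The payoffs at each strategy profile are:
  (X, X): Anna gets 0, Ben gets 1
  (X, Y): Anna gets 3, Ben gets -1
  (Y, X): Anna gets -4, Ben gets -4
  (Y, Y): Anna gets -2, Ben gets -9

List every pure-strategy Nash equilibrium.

(X, X): Anna gets 0 ≥ -4 from Y, and Ben gets 1 ≥ -1 from Y — Nash equilibrium.
(X, Y): Ben prefers X (1 > -1) — not an equilibrium.
(Y, X): Anna prefers X (0 > -4) — not an equilibrium.
(Y, Y): Anna prefers X (3 > -2); Ben prefers X (-4 > -9) — not an equilibrium.

(X, X)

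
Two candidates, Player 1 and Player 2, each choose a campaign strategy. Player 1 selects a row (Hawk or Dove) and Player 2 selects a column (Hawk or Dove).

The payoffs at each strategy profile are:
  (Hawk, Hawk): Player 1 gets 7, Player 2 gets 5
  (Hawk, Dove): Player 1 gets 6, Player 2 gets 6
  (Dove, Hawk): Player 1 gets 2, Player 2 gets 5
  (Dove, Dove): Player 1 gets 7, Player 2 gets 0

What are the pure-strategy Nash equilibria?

none

(Hawk, Hawk): Player 2 prefers Dove (6 > 5) — not an equilibrium.
(Hawk, Dove): Player 1 prefers Dove (7 > 6) — not an equilibrium.
(Dove, Hawk): Player 1 prefers Hawk (7 > 2) — not an equilibrium.
(Dove, Dove): Player 2 prefers Hawk (5 > 0) — not an equilibrium.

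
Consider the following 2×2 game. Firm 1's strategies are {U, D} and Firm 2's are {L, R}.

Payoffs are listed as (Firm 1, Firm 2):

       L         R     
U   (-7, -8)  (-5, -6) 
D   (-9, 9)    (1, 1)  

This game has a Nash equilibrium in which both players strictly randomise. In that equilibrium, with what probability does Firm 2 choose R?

1/4

Let y be the probability that Firm 2 plays L. In a completely mixed equilibrium, Firm 1 must be indifferent between U and D.
Firm 1's expected payoff from U is −7y − 5(1−y); from D it is −9y + (1−y).
Setting these equal: −2y − 5 = −10y + 1, so y = 3/4.
Therefore Firm 2 plays R with probability 1 − 3/4 = 1/4.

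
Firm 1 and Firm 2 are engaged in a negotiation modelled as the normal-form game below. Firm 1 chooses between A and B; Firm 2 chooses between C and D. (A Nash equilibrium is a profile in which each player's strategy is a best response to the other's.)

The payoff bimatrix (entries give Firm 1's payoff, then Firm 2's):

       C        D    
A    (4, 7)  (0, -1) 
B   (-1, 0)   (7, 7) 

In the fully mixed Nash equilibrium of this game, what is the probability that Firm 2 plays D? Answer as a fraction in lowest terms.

Let q be the probability that Firm 2 plays C. In a completely mixed equilibrium, Firm 1 must be indifferent between A and B.
Firm 1's expected payoff from A is 4q; from B it is −q + 7(1−q).
Setting these equal: 4q = −8q + 7, so q = 7/12.
Therefore Firm 2 plays D with probability 1 − 7/12 = 5/12.

5/12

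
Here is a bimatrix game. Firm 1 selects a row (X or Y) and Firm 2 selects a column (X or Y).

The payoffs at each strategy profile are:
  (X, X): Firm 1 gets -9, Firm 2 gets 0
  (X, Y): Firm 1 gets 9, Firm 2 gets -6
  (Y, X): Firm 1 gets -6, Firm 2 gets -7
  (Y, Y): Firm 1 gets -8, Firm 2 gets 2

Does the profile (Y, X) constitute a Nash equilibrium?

At (Y, X), Firm 1 earns -6; switching to X would give -9, so Firm 1 has no profitable deviation.
Firm 2 earns -7; switching to Y would give 2, so Firm 2 would deviate.
Since at least one player can profitably deviate, this is not a Nash equilibrium.

No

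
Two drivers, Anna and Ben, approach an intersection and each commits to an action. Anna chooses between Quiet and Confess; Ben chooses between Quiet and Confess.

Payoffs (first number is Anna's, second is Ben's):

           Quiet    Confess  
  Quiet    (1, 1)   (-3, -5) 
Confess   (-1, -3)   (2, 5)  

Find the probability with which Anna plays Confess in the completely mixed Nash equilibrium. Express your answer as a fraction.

3/7

Let r be the probability that Anna plays Quiet. In a completely mixed equilibrium, Ben must be indifferent between Quiet and Confess.
Ben's expected payoff from Quiet is r − 3(1−r); from Confess it is −5r + 5(1−r).
Setting these equal: 4r − 3 = −10r + 5, so r = 4/7.
Therefore Anna plays Confess with probability 1 − 4/7 = 3/7.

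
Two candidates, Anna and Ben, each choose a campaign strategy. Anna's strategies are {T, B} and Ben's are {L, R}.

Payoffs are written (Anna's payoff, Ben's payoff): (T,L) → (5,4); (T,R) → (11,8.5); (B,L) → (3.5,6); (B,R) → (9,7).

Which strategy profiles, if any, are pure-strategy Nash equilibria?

(T, R)

(T, L): Ben prefers R (8.5 > 4) — not an equilibrium.
(T, R): Anna gets 11 ≥ 9 from B, and Ben gets 8.5 ≥ 4 from L — Nash equilibrium.
(B, L): Anna prefers T (5 > 3.5); Ben prefers R (7 > 6) — not an equilibrium.
(B, R): Anna prefers T (11 > 9) — not an equilibrium.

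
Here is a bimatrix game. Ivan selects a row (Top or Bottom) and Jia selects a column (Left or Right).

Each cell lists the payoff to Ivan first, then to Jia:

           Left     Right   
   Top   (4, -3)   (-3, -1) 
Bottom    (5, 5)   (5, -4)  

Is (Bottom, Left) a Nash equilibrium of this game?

Yes

At (Bottom, Left), Ivan earns 5; switching to Top would give 4, so Ivan has no profitable deviation.
Jia earns 5; switching to Right would give -4, so Jia has no profitable deviation.
Neither player can gain by a unilateral deviation, so this profile is a Nash equilibrium.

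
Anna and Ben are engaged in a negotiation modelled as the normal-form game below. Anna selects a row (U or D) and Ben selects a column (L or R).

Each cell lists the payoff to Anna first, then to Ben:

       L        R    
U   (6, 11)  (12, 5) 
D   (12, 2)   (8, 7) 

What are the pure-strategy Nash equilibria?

none

(U, L): Anna prefers D (12 > 6) — not an equilibrium.
(U, R): Ben prefers L (11 > 5) — not an equilibrium.
(D, L): Ben prefers R (7 > 2) — not an equilibrium.
(D, R): Anna prefers U (12 > 8) — not an equilibrium.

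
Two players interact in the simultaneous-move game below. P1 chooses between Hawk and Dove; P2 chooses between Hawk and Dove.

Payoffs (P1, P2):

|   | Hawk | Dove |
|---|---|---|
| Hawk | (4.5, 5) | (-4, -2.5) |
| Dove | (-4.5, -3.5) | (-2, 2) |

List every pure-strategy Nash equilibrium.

(Hawk, Hawk) and (Dove, Dove)

(Hawk, Hawk): P1 gets 4.5 ≥ -4.5 from Dove, and P2 gets 5 ≥ -2.5 from Dove — Nash equilibrium.
(Hawk, Dove): P1 prefers Dove (-2 > -4); P2 prefers Hawk (5 > -2.5) — not an equilibrium.
(Dove, Hawk): P1 prefers Hawk (4.5 > -4.5); P2 prefers Dove (2 > -3.5) — not an equilibrium.
(Dove, Dove): P1 gets -2 ≥ -4 from Hawk, and P2 gets 2 ≥ -3.5 from Hawk — Nash equilibrium.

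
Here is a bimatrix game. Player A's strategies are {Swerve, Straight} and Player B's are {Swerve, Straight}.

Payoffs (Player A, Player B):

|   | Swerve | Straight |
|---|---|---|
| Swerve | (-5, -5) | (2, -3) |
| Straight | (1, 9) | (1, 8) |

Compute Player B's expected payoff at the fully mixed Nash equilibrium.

First find x, the probability Player A plays Swerve, from Player B's indifference between Swerve and Straight: −5x + 9(1−x) = −3x + 8(1−x), giving x = 1/3.
Since Player B is indifferent in equilibrium, Player B's expected payoff equals the payoff from either column against (1/3, 2/3). Using Swerve: −5(1/3) + 9(2/3) = 13/3.

13/3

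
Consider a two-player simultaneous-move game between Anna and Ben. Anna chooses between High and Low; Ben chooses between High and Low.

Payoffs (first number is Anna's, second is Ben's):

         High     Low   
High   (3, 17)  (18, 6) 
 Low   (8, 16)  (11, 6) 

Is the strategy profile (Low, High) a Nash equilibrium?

Yes

At (Low, High), Anna earns 8; switching to High would give 3, so Anna has no profitable deviation.
Ben earns 16; switching to Low would give 6, so Ben has no profitable deviation.
Neither player can gain by a unilateral deviation, so this profile is a Nash equilibrium.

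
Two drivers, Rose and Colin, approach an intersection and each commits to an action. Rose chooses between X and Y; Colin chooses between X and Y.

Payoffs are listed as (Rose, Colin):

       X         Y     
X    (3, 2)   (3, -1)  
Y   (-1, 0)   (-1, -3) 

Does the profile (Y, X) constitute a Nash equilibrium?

No

At (Y, X), Rose earns -1; switching to X would give 3, so Rose would deviate.
Colin earns 0; switching to Y would give -3, so Colin has no profitable deviation.
Since at least one player can profitably deviate, this is not a Nash equilibrium.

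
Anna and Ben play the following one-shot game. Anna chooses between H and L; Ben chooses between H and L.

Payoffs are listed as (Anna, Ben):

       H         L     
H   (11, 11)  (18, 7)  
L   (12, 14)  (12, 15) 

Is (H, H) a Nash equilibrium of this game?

At (H, H), Anna earns 11; switching to L would give 12, so Anna would deviate.
Ben earns 11; switching to L would give 7, so Ben has no profitable deviation.
Since at least one player can profitably deviate, this is not a Nash equilibrium.

No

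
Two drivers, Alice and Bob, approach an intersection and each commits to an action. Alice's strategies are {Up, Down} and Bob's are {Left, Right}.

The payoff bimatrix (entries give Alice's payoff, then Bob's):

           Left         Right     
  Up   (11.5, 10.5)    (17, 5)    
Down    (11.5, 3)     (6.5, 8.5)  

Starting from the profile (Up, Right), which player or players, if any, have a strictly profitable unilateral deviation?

Bob

Alice at (Up, Right) earns 17; deviating to Down yields 6.5 — not better.
Bob earns 5; deviating to Left yields 10.5 — a strict improvement.
Only Bob has a strictly profitable deviation.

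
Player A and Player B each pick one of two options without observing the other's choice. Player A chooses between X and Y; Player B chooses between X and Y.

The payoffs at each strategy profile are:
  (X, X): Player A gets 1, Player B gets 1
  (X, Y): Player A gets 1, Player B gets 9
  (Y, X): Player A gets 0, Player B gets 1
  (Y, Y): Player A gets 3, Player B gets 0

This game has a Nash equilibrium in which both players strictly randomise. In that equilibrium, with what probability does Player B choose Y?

1/3

Let q be the probability that Player B plays X. In a completely mixed equilibrium, Player A must be indifferent between X and Y.
Player A's expected payoff from X is q + (1−q); from Y it is 3(1−q).
Setting these equal: 1 = −3q + 3, so q = 2/3.
Therefore Player B plays Y with probability 1 − 2/3 = 1/3.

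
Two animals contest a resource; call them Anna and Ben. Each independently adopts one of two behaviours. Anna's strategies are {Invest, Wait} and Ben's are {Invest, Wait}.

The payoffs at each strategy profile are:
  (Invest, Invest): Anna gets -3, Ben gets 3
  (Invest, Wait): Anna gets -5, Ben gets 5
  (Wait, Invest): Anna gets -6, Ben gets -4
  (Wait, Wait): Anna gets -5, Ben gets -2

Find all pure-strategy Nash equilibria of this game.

(Invest, Wait) and (Wait, Wait)

(Invest, Invest): Ben prefers Wait (5 > 3) — not an equilibrium.
(Invest, Wait): Anna gets -5 ≥ -5 from Wait, and Ben gets 5 ≥ 3 from Invest — Nash equilibrium.
(Wait, Invest): Anna prefers Invest (-3 > -6); Ben prefers Wait (-2 > -4) — not an equilibrium.
(Wait, Wait): Anna gets -5 ≥ -5 from Invest, and Ben gets -2 ≥ -4 from Invest — Nash equilibrium.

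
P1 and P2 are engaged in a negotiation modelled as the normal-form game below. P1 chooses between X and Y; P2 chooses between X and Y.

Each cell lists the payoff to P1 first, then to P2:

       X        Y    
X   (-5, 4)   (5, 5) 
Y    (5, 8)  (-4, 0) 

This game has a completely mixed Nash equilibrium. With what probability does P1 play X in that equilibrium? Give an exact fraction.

8/9

Let x be the probability that P1 plays X. In a completely mixed equilibrium, P2 must be indifferent between X and Y.
P2's expected payoff from X is 4x + 8(1−x); from Y it is 5x.
Setting these equal: −4x + 8 = 5x, so x = 8/9.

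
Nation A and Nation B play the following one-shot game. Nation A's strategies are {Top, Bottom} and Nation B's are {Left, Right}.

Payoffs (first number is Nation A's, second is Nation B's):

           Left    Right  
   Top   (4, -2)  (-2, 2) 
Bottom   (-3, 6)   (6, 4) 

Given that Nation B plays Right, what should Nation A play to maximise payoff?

Bottom

Against Right, Nation A earns -2 from Top and 6 from Bottom.
So Bottom is the best response.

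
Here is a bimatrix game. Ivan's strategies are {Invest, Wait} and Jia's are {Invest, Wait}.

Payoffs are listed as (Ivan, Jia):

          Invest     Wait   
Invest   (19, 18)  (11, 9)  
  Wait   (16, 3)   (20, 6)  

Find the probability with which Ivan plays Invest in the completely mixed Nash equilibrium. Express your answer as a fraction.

Let p be the probability that Ivan plays Invest. In a completely mixed equilibrium, Jia must be indifferent between Invest and Wait.
Jia's expected payoff from Invest is 18p + 3(1−p); from Wait it is 9p + 6(1−p).
Setting these equal: 15p + 3 = 3p + 6, so p = 1/4.

1/4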